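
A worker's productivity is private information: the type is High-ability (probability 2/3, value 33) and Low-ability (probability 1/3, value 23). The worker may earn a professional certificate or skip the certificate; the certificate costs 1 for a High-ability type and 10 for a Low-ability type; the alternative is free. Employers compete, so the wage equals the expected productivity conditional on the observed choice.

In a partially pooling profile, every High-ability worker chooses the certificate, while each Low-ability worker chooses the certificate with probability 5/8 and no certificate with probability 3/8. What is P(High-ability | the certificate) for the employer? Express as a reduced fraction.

P(the certificate) = (2/3)·1 + (1/3)·(5/8) = 7/8.
By Bayes' rule, P(High-ability | the certificate) = (2/3) / (7/8) = 16/21.

16/21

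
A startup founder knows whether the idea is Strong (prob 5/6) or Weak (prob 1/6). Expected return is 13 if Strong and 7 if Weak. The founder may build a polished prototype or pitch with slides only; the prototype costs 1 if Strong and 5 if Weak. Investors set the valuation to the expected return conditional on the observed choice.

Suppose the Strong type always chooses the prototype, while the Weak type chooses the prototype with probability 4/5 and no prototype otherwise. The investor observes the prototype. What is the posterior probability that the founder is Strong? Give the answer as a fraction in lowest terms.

25/29

P(the prototype) = (5/6)·1 + (1/6)·(4/5) = 29/30.
By Bayes' rule, P(Strong | the prototype) = (5/6) / (29/30) = 25/29.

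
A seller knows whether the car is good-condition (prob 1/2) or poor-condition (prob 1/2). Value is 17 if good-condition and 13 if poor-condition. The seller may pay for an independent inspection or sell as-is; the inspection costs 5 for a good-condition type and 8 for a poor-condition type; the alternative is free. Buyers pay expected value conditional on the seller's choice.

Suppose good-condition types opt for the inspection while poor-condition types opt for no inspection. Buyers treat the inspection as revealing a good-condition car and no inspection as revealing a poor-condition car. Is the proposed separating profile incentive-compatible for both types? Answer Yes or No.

Under these beliefs, the inspection earns price 17 and no inspection earns price 13.
good-condition: the inspection nets 17 − 5 = 12; no inspection nets 13. good-condition would deviate to no inspection.
poor-condition: the inspection nets 17 − 8 = 9; no inspection nets 13. poor-condition prefers no inspection.
good-condition has a profitable deviation, so the profile is not an equilibrium.

No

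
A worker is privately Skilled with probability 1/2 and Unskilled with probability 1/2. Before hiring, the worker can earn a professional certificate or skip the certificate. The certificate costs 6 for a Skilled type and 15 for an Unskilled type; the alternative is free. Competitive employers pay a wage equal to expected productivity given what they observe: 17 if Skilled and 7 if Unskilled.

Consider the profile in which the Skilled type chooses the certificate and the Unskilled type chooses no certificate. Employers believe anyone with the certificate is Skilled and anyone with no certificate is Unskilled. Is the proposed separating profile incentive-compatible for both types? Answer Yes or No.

Yes

Under these beliefs, the certificate earns wage 17 and no certificate earns wage 7.
Skilled: the certificate nets 17 − 6 = 11; no certificate nets 7. Skilled prefers the certificate.
Unskilled: the certificate nets 17 − 15 = 2; no certificate nets 7. Unskilled prefers no certificate.
Neither type deviates, so the separating profile is an equilibrium.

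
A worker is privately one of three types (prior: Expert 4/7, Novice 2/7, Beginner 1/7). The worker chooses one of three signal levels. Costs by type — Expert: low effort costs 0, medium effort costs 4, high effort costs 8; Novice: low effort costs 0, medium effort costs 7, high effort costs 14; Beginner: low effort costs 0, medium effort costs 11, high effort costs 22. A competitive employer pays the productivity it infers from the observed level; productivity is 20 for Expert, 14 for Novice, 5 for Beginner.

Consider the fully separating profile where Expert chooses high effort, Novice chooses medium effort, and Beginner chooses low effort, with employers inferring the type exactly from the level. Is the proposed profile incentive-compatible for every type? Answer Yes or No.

Yes

Separating wages: high effort → 20, medium effort → 14, low effort → 5.
Expert (assigned high effort): low effort: 5 − 0 = 5; medium effort: 14 − 4 = 10; high effort: 20 − 8 = 12. Expert stays.
Novice (assigned medium effort): low effort: 5 − 0 = 5; medium effort: 14 − 7 = 7; high effort: 20 − 14 = 6. Novice stays.
Beginner (assigned low effort): low effort: 5 − 0 = 5; medium effort: 14 − 11 = 3; high effort: 20 − 22 = -2. Beginner stays.
Every type prefers its assigned level; separation holds.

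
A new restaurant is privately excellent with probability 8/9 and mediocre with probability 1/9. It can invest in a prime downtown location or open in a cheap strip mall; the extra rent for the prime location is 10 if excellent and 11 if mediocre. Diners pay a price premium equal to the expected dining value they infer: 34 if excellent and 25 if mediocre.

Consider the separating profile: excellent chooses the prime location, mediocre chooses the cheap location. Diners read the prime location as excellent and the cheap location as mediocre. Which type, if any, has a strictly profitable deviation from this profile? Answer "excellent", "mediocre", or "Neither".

excellent

The prime location pays 34; the cheap location pays 25.
excellent: assigned the prime location, nets 34 − 10 = 24; deviating to the cheap location nets 25.
mediocre: assigned the cheap location, nets 25; deviating to the prime location nets 34 − 11 = 23.
The excellent type gains 1 by deviating.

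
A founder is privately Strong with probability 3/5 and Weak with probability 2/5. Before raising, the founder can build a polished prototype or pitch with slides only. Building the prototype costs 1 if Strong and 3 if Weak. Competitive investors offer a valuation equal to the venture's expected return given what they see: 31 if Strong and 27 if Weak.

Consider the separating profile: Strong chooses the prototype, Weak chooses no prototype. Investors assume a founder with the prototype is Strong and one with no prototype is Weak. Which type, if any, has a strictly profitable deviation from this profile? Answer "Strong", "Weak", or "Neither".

Weak

The prototype pays 31; no prototype pays 27.
Strong: assigned the prototype, nets 31 − 1 = 30; deviating to no prototype nets 27.
Weak: assigned no prototype, nets 27; deviating to the prototype nets 31 − 3 = 28.
The Weak type gains 1 by deviating.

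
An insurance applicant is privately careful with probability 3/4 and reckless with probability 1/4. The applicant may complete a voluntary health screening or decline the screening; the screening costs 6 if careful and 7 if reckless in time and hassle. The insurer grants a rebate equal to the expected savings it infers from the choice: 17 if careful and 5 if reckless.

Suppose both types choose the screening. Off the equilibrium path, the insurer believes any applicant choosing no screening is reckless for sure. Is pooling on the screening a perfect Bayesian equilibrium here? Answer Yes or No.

On path, the insurer holds the prior and pays 3/4·17 + 1/4·5 = 14. Off path (no screening), believing reckless, it pays 5.
careful: the screening nets 14 − 6 = 8; no screening nets 5. careful stays.
reckless: the screening nets 14 − 7 = 7; no screening nets 5. reckless stays.
No type deviates, so pooling is sustained.

Yes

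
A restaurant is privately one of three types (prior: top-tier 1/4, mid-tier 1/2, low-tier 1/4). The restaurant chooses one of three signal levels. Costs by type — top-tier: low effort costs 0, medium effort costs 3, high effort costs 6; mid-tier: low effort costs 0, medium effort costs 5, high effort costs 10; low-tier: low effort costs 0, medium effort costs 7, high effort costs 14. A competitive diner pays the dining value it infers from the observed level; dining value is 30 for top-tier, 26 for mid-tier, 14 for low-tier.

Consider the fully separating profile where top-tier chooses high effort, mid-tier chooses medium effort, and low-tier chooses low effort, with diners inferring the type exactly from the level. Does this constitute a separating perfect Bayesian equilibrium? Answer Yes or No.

No

Separating price premiums: high effort → 30, medium effort → 26, low effort → 14.
top-tier (assigned high effort): low effort: 14 − 0 = 14; medium effort: 26 − 3 = 23; high effort: 30 − 6 = 24. top-tier stays.
mid-tier (assigned medium effort): low effort: 14 − 0 = 14; medium effort: 26 − 5 = 21; high effort: 30 − 10 = 20. mid-tier stays.
low-tier (assigned low effort): low effort: 14 − 0 = 14; medium effort: 26 − 7 = 19; high effort: 30 − 14 = 16. low-tier prefers medium effort.
At least one type deviates; the separating profile fails.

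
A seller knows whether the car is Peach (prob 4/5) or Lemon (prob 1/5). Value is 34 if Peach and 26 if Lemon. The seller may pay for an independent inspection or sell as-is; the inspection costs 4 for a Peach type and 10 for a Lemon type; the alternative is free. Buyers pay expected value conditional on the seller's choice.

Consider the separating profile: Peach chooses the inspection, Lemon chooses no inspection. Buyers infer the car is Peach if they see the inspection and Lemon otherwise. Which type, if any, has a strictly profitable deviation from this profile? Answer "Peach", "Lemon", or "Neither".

The inspection pays 34; no inspection pays 26.
Peach: assigned the inspection, nets 34 − 4 = 30; deviating to no inspection nets 26.
Lemon: assigned no inspection, nets 26; deviating to the inspection nets 34 − 10 = 24.
Both types strictly prefer their assigned action; no profitable deviation.

Neither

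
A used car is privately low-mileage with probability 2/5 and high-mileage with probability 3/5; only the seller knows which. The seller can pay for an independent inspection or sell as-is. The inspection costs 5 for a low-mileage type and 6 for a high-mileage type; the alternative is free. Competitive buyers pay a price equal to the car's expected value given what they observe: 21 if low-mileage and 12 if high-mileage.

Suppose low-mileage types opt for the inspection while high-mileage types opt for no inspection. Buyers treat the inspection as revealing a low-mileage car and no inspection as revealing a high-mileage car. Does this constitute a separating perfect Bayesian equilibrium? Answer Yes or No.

Under these beliefs, the inspection earns price 21 and no inspection earns price 12.
low-mileage: the inspection nets 21 − 5 = 16; no inspection nets 12. low-mileage prefers the inspection.
high-mileage: the inspection nets 21 − 6 = 15; no inspection nets 12. high-mileage would deviate to the inspection.
high-mileage has a profitable deviation, so the profile is not an equilibrium.

No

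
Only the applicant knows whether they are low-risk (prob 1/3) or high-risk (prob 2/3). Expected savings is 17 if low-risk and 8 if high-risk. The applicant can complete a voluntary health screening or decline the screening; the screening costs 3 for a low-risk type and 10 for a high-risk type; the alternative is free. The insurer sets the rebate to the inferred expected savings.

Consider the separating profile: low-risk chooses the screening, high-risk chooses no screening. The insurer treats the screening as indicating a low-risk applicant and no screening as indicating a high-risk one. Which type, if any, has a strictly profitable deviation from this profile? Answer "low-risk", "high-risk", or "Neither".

The screening pays 17; no screening pays 8.
low-risk: assigned the screening, nets 17 − 3 = 14; deviating to no screening nets 8.
high-risk: assigned no screening, nets 8; deviating to the screening nets 17 − 10 = 7.
Both types strictly prefer their assigned action; no profitable deviation.

Neither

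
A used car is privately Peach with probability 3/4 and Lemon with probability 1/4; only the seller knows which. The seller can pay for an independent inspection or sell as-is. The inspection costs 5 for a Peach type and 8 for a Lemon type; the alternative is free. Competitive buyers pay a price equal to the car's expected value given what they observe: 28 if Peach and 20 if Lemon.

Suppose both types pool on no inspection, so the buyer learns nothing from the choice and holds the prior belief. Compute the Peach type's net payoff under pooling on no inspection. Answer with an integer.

Pooled price = 3/4·28 + 1/4·20 = 26.
Peach pays no cost for no inspection, so net payoff = 26.

26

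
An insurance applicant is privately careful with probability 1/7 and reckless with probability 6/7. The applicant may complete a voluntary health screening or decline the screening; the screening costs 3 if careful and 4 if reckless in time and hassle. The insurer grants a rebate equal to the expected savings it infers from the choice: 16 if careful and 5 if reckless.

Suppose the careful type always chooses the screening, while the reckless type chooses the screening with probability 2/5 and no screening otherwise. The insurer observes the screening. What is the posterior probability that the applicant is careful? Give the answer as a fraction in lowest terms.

P(the screening) = (1/7)·1 + (6/7)·(2/5) = 17/35.
By Bayes' rule, P(careful | the screening) = (1/7) / (17/35) = 5/17.

5/17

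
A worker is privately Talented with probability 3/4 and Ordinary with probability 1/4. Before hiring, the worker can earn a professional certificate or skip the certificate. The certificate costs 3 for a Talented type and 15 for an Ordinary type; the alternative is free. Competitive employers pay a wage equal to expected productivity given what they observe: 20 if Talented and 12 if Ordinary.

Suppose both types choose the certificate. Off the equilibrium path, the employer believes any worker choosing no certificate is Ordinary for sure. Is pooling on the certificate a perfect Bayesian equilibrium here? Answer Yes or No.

No

On path, the employer holds the prior and pays 3/4·20 + 1/4·12 = 18. Off path (no certificate), believing Ordinary, it pays 12.
Talented: the certificate nets 18 − 3 = 15; no certificate nets 12. Talented stays.
Ordinary: the certificate nets 18 − 15 = 3; no certificate nets 12. Ordinary would deviate.
A type deviates, so pooling fails.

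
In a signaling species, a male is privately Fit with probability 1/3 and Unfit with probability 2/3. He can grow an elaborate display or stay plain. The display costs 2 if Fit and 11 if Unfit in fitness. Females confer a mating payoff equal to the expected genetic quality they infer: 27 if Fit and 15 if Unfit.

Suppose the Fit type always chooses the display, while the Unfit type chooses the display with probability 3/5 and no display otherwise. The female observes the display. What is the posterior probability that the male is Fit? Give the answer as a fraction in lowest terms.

P(the display) = (1/3)·1 + (2/3)·(3/5) = 11/15.
By Bayes' rule, P(Fit | the display) = (1/3) / (11/15) = 5/11.

5/11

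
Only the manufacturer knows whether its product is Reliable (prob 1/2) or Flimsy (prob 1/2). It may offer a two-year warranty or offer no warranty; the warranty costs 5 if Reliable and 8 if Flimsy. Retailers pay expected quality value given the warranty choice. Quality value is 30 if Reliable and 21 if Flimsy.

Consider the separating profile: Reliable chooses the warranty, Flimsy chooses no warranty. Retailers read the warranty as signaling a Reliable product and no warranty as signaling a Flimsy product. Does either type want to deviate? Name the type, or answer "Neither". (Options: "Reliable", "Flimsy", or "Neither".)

Flimsy

The warranty pays 30; no warranty pays 21.
Reliable: assigned the warranty, nets 30 − 5 = 25; deviating to no warranty nets 21.
Flimsy: assigned no warranty, nets 21; deviating to the warranty nets 30 − 8 = 22.
The Flimsy type gains 1 by deviating.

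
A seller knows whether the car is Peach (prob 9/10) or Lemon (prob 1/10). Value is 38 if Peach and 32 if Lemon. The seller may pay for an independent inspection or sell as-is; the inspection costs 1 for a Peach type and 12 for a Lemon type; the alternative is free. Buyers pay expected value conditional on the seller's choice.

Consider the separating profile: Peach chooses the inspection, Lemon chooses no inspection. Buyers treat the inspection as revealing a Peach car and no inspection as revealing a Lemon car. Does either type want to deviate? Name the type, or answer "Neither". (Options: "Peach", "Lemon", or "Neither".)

The inspection pays 38; no inspection pays 32.
Peach: assigned the inspection, nets 38 − 1 = 37; deviating to no inspection nets 32.
Lemon: assigned no inspection, nets 32; deviating to the inspection nets 38 − 12 = 26.
Both types strictly prefer their assigned action; no profitable deviation.

Neither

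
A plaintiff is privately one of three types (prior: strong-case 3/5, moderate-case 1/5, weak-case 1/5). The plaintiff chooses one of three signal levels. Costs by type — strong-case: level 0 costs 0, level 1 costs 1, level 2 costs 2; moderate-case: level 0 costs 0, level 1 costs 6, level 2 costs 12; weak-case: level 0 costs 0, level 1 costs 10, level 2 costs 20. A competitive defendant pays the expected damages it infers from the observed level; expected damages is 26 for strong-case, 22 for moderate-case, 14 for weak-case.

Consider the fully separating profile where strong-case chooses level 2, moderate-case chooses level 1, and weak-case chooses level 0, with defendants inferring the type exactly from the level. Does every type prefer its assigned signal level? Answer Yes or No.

Yes

Separating settlements: level 2 → 26, level 1 → 22, level 0 → 14.
strong-case (assigned level 2): level 0: 14 − 0 = 14; level 1: 22 − 1 = 21; level 2: 26 − 2 = 24. strong-case stays.
moderate-case (assigned level 1): level 0: 14 − 0 = 14; level 1: 22 − 6 = 16; level 2: 26 − 12 = 14. moderate-case stays.
weak-case (assigned level 0): level 0: 14 − 0 = 14; level 1: 22 − 10 = 12; level 2: 26 − 20 = 6. weak-case stays.
Every type prefers its assigned level; separation holds.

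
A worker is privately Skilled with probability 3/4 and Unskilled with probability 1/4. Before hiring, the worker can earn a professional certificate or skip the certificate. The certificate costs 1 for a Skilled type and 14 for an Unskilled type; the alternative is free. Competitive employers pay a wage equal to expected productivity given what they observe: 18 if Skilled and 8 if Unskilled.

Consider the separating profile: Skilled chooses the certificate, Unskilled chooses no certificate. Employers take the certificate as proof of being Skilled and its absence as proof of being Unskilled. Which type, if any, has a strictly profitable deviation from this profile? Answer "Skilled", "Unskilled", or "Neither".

Neither

The certificate pays 18; no certificate pays 8.
Skilled: assigned the certificate, nets 18 − 1 = 17; deviating to no certificate nets 8.
Unskilled: assigned no certificate, nets 8; deviating to the certificate nets 18 − 14 = 4.
Both types strictly prefer their assigned action; no profitable deviation.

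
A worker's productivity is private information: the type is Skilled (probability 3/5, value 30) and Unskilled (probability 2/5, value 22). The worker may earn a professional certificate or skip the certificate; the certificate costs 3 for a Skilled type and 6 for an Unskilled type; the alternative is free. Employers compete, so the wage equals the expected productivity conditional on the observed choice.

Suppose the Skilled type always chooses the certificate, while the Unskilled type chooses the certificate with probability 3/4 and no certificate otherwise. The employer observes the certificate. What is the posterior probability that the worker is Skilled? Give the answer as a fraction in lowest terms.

2/3

P(the certificate) = (3/5)·1 + (2/5)·(3/4) = 9/10.
By Bayes' rule, P(Skilled | the certificate) = (3/5) / (9/10) = 2/3.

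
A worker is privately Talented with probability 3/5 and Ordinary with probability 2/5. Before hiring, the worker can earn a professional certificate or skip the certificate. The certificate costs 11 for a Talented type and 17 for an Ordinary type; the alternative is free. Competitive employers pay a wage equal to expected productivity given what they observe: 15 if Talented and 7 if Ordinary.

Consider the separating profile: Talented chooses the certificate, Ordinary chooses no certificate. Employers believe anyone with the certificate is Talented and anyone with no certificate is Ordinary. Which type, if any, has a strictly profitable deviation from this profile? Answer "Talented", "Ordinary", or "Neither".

Talented

The certificate pays 15; no certificate pays 7.
Talented: assigned the certificate, nets 15 − 11 = 4; deviating to no certificate nets 7.
Ordinary: assigned no certificate, nets 7; deviating to the certificate nets 15 − 17 = -2.
The Talented type gains 3 by deviating.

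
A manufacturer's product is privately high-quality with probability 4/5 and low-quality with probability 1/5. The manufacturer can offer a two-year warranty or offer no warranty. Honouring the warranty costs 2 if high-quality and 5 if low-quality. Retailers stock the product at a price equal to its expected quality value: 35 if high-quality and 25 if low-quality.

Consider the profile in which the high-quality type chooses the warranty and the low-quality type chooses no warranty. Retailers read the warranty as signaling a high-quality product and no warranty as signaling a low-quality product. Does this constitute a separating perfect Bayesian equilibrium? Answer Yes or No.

Under these beliefs, the warranty earns price 35 and no warranty earns price 25.
high-quality: the warranty nets 35 − 2 = 33; no warranty nets 25. high-quality prefers the warranty.
low-quality: the warranty nets 35 − 5 = 30; no warranty nets 25. low-quality would deviate to the warranty.
low-quality has a profitable deviation, so the profile is not an equilibrium.

No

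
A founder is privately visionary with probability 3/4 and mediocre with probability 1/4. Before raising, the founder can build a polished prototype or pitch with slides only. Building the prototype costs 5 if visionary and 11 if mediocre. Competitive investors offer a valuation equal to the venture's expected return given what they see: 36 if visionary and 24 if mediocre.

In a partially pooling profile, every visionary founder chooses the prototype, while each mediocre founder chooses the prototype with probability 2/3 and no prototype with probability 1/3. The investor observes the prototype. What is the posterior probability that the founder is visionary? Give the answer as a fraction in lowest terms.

9/11

P(the prototype) = (3/4)·1 + (1/4)·(2/3) = 11/12.
By Bayes' rule, P(visionary | the prototype) = (3/4) / (11/12) = 9/11.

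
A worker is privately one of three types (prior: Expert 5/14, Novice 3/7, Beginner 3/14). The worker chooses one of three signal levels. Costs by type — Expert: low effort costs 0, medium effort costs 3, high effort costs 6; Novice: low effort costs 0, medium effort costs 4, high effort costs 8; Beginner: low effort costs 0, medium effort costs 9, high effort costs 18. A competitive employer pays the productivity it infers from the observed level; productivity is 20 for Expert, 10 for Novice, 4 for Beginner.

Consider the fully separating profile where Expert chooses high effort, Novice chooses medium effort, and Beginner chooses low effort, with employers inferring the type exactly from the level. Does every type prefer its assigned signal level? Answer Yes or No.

Separating wages: high effort → 20, medium effort → 10, low effort → 4.
Expert (assigned high effort): low effort: 4 − 0 = 4; medium effort: 10 − 3 = 7; high effort: 20 − 6 = 14. Expert stays.
Novice (assigned medium effort): low effort: 4 − 0 = 4; medium effort: 10 − 4 = 6; high effort: 20 − 8 = 12. Novice prefers high effort.
Beginner (assigned low effort): low effort: 4 − 0 = 4; medium effort: 10 − 9 = 1; high effort: 20 − 18 = 2. Beginner stays.
At least one type deviates; the separating profile fails.

No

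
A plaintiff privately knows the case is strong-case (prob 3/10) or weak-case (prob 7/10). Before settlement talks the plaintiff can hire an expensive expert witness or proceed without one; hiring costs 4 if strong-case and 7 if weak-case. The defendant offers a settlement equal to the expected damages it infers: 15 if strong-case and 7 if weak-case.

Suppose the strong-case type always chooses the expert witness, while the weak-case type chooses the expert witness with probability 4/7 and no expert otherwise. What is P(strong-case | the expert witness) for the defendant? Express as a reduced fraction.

3/7

P(the expert witness) = (3/10)·1 + (7/10)·(4/7) = 7/10.
By Bayes' rule, P(strong-case | the expert witness) = (3/10) / (7/10) = 3/7.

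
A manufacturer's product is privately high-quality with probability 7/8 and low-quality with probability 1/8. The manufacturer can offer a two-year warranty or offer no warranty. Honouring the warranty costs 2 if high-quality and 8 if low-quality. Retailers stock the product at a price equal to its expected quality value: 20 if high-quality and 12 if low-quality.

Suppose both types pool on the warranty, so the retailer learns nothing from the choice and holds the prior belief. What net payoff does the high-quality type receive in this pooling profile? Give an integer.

Pooled price = 7/8·20 + 1/8·12 = 19.
high-quality pays cost 2 for the warranty, so net payoff = 19 − 2 = 17.

17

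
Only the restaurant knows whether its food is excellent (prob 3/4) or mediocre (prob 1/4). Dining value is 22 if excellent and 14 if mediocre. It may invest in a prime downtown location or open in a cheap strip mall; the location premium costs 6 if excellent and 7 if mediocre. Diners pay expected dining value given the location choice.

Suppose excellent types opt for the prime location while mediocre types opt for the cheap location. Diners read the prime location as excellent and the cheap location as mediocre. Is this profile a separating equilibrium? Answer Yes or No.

Under these beliefs, the prime location earns price premium 22 and the cheap location earns price premium 14.
excellent: the prime location nets 22 − 6 = 16; the cheap location nets 14. excellent prefers the prime location.
mediocre: the prime location nets 22 − 7 = 15; the cheap location nets 14. mediocre would deviate to the prime location.
mediocre has a profitable deviation, so the profile is not an equilibrium.

No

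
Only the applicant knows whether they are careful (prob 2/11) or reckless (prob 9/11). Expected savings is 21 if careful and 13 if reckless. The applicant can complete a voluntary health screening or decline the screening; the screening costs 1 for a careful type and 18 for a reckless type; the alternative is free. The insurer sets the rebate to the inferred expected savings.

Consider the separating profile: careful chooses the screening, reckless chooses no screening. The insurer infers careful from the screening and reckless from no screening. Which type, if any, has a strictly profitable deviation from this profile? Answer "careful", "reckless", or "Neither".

Neither

The screening pays 21; no screening pays 13.
careful: assigned the screening, nets 21 − 1 = 20; deviating to no screening nets 13.
reckless: assigned no screening, nets 13; deviating to the screening nets 21 − 18 = 3.
Both types strictly prefer their assigned action; no profitable deviation.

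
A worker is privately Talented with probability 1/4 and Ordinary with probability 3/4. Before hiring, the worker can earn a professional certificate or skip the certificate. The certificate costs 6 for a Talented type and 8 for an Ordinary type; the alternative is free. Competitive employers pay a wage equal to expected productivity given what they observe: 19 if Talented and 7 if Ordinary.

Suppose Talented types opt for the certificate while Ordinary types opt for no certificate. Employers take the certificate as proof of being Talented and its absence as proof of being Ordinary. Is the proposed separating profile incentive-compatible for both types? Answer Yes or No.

Under these beliefs, the certificate earns wage 19 and no certificate earns wage 7.
Talented: the certificate nets 19 − 6 = 13; no certificate nets 7. Talented prefers the certificate.
Ordinary: the certificate nets 19 − 8 = 11; no certificate nets 7. Ordinary would deviate to the certificate.
Ordinary has a profitable deviation, so the profile is not an equilibrium.

No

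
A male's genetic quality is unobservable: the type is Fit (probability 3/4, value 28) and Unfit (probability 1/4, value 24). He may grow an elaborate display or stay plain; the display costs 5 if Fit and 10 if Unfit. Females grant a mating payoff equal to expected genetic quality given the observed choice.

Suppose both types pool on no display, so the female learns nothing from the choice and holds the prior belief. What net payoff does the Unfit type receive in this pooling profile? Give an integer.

Pooled mating payoff = 3/4·28 + 1/4·24 = 27.
Unfit pays no cost for no display, so net payoff = 27.

27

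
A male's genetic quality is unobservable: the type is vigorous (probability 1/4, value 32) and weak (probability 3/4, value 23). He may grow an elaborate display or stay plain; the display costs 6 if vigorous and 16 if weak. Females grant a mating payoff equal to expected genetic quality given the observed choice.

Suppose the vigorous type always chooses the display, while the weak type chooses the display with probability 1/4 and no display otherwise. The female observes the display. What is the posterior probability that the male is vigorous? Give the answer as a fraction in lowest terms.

4/7

P(the display) = (1/4)·1 + (3/4)·(1/4) = 7/16.
By Bayes' rule, P(vigorous | the display) = (1/4) / (7/16) = 4/7.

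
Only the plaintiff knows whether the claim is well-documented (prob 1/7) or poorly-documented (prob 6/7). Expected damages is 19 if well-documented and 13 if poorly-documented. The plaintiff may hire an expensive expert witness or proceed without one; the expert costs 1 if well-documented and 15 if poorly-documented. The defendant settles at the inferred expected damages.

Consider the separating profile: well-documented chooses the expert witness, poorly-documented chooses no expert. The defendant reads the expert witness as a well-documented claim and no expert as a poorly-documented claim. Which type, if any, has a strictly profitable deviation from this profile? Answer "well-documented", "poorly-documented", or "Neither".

Neither

The expert witness pays 19; no expert pays 13.
well-documented: assigned the expert witness, nets 19 − 1 = 18; deviating to no expert nets 13.
poorly-documented: assigned no expert, nets 13; deviating to the expert witness nets 19 − 15 = 4.
Both types strictly prefer their assigned action; no profitable deviation.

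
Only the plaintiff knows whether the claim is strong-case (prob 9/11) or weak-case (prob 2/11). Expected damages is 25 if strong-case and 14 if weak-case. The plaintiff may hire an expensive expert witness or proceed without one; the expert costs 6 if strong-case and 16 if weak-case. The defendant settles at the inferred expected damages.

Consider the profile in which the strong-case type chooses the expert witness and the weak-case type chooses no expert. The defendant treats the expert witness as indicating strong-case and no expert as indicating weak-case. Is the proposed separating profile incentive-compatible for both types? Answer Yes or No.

Yes

Under these beliefs, the expert witness earns settlement 25 and no expert earns settlement 14.
strong-case: the expert witness nets 25 − 6 = 19; no expert nets 14. strong-case prefers the expert witness.
weak-case: the expert witness nets 25 − 16 = 9; no expert nets 14. weak-case prefers no expert.
Neither type deviates, so the separating profile is an equilibrium.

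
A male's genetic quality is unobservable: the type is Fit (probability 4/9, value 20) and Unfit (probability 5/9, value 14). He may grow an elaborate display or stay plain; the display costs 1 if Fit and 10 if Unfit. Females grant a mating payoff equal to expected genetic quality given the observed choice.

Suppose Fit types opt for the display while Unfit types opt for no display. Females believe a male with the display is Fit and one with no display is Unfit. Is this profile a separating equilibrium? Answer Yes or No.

Under these beliefs, the display earns mating payoff 20 and no display earns mating payoff 14.
Fit: the display nets 20 − 1 = 19; no display nets 14. Fit prefers the display.
Unfit: the display nets 20 − 10 = 10; no display nets 14. Unfit prefers no display.
Neither type deviates, so the separating profile is an equilibrium.

Yes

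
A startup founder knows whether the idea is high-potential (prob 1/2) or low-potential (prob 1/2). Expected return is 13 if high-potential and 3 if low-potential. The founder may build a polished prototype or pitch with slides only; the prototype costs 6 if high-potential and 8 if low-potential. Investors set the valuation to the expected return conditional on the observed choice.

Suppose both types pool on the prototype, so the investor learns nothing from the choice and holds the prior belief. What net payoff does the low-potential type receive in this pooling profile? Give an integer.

0

Pooled valuation = 1/2·13 + 1/2·3 = 8.
low-potential pays cost 8 for the prototype, so net payoff = 8 − 8 = 0.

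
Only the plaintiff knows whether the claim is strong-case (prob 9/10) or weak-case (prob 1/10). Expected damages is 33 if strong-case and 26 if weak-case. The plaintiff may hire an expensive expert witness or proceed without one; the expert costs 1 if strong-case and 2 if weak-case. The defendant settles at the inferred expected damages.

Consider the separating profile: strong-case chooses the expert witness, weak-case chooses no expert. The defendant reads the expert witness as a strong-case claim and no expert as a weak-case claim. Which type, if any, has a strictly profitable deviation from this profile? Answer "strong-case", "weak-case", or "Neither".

weak-case

The expert witness pays 33; no expert pays 26.
strong-case: assigned the expert witness, nets 33 − 1 = 32; deviating to no expert nets 26.
weak-case: assigned no expert, nets 26; deviating to the expert witness nets 33 − 2 = 31.
The weak-case type gains 5 by deviating.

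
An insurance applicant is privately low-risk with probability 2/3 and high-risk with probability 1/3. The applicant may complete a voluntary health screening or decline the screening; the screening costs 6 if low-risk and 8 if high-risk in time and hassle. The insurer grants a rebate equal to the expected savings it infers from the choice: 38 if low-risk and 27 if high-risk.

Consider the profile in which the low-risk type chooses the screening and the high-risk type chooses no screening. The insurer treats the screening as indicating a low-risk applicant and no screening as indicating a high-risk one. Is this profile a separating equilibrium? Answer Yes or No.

Under these beliefs, the screening earns rebate 38 and no screening earns rebate 27.
low-risk: the screening nets 38 − 6 = 32; no screening nets 27. low-risk prefers the screening.
high-risk: the screening nets 38 − 8 = 30; no screening nets 27. high-risk would deviate to the screening.
high-risk has a profitable deviation, so the profile is not an equilibrium.

No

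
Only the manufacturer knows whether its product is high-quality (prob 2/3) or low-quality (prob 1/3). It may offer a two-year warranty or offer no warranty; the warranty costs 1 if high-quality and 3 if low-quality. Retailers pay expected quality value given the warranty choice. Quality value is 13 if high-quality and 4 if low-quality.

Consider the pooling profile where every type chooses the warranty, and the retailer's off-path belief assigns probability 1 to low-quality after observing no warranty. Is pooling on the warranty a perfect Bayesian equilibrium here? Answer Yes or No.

Yes

On path, the retailer holds the prior and pays 2/3·13 + 1/3·4 = 10. Off path (no warranty), believing low-quality, it pays 4.
high-quality: the warranty nets 10 − 1 = 9; no warranty nets 4. high-quality stays.
low-quality: the warranty nets 10 − 3 = 7; no warranty nets 4. low-quality stays.
No type deviates, so pooling is sustained.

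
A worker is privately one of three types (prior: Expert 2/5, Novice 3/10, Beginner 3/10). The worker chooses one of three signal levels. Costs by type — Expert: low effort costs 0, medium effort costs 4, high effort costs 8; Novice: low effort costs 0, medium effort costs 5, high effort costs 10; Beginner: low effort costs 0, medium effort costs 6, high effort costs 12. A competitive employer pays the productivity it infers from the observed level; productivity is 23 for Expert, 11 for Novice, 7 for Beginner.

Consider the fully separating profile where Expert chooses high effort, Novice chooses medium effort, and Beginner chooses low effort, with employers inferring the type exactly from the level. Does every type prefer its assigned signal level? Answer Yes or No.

No

Separating wages: high effort → 23, medium effort → 11, low effort → 7.
Expert (assigned high effort): low effort: 7 − 0 = 7; medium effort: 11 − 4 = 7; high effort: 23 − 8 = 15. Expert stays.
Novice (assigned medium effort): low effort: 7 − 0 = 7; medium effort: 11 − 5 = 6; high effort: 23 − 10 = 13. Novice prefers high effort.
Beginner (assigned low effort): low effort: 7 − 0 = 7; medium effort: 11 − 6 = 5; high effort: 23 − 12 = 11. Beginner prefers high effort.
At least one type deviates; the separating profile fails.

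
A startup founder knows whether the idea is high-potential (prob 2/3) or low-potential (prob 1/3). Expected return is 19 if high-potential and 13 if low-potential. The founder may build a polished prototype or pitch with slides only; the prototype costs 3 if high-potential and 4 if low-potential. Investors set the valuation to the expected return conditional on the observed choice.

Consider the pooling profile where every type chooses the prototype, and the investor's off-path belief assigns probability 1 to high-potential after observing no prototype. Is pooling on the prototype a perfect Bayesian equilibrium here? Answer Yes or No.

No

On path, the investor holds the prior and pays 2/3·19 + 1/3·13 = 17. Off path (no prototype), believing high-potential, it pays 19.
high-potential: the prototype nets 17 − 3 = 14; no prototype nets 19. high-potential would deviate.
low-potential: the prototype nets 17 − 4 = 13; no prototype nets 19. low-potential would deviate.
A type deviates, so pooling fails.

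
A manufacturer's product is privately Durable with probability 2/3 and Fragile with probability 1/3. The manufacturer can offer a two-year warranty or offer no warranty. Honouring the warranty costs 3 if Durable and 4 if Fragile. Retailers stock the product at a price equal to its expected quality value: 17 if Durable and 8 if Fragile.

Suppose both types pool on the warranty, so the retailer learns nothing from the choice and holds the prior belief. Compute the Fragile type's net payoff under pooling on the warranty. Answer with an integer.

Pooled price = 2/3·17 + 1/3·8 = 14.
Fragile pays cost 4 for the warranty, so net payoff = 14 − 4 = 10.

10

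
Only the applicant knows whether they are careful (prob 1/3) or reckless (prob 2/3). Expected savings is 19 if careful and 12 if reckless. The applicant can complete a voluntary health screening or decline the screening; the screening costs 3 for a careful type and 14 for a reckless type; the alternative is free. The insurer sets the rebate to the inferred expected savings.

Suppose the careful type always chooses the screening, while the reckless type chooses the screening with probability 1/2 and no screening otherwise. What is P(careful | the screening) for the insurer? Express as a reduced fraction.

1/2

P(the screening) = (1/3)·1 + (2/3)·(1/2) = 2/3.
By Bayes' rule, P(careful | the screening) = (1/3) / (2/3) = 1/2.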